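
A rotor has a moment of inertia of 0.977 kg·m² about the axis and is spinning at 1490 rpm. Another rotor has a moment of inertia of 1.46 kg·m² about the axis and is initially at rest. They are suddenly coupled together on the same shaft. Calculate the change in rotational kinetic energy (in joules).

ΔKE ≈ -7130 J

The coupling torques are internal; angular momentum about the shared axis is conserved.
Taking A's sense as positive: L = (0.9770)(1490) = 1456 kg·m²·rpm.
Combined I = 0.9770 + 1.460 = 2.437 kg·m².
ω_f = L / I = 1456 / 2.437 = 597.3 rpm.
KE_i = ½ΣIω² = 11890 J; KE_f = ½(2.437)(62.55)² = 4768 J.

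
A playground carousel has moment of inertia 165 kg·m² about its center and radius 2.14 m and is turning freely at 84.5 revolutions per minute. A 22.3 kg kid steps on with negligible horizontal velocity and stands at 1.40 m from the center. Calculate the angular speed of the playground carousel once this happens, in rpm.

ω_f ≈ 66.8 rpm

No external torque acts about the center; L_before = L_after.
Added inertia Σmr² = (22.3)(1.40)² = 43.71 kg·m²; I_f = 165.0 + 43.71 = 208.7 kg·m².
ω_f = I_p ω_i / I_f = (165.0)(84.5) / 208.7 = 66.80 rpm.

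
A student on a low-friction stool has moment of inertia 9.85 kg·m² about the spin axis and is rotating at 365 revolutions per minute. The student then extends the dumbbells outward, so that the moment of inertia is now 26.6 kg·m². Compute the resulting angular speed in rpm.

ω₂ ≈ 135 rpm

Angular momentum about the spin axis is conserved since the torque about it is zero.
ω₂ = I₁ω₁ / I₂ = (9.850)(365 rpm) / (26.60) = 135.2 rpm.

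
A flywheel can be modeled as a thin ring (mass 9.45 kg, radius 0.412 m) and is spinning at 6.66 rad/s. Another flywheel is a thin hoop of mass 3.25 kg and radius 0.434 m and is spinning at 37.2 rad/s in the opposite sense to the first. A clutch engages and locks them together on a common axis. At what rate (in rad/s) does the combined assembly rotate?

No external torque acts about the common axis, so total angular momentum is conserved.
Moments of inertia: I_A = (9.45)(0.412)² = 1.604 kg·m²; I_B = (3.25)(0.434)² = 0.6122 kg·m².
Taking A's sense as positive: L = (1.604)(6.66) − (0.6122)(37.2) = -12.09 kg·m²·rad/s.
Combined I = 1.604 + 0.6122 = 2.216 kg·m².
ω_f = L / I = -12.09 / 2.216 = -5.455 rad/s.

|ω_f| ≈ 5.45 rad/s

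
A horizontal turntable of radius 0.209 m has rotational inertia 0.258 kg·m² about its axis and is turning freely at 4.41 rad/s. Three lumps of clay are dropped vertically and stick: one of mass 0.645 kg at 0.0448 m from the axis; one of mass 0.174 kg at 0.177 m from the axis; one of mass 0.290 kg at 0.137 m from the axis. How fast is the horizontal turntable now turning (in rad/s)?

ω_f ≈ 4.21 rad/s

No external torque acts about the axis; L_before = L_after.
Added inertia Σmr² = (0.645)(0.0448)² + (0.174)(0.177)² + (0.290)(0.137)² = 0.01219 kg·m²; I_f = 0.2580 + 0.01219 = 0.2702 kg·m².
ω_f = I_p ω_i / I_f = (0.2580)(4.41) / 0.2702 = 4.211 rad/s.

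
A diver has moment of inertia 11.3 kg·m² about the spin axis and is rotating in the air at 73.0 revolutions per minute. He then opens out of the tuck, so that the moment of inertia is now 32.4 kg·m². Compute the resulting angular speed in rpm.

With no external torque about the axis, L is conserved: I₁ω₁ = I₂ω₂.
ω₂ = I₁ω₁ / I₂ = (11.30)(73.0 rpm) / (32.40) = 25.46 rpm.

ω₂ ≈ 25.5 rpm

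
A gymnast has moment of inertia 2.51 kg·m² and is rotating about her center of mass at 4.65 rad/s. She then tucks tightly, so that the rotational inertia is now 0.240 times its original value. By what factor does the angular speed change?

With no external torque about the axis, L is conserved: I₁ω₁ = I₂ω₂.
I₂ = 0.240 × 2.51 = 0.6024 kg·m².
ω₂/ω₁ = I₁/I₂ = 2.510 / 0.6024 = 4.167.

ω₂/ω₁ ≈ 4.17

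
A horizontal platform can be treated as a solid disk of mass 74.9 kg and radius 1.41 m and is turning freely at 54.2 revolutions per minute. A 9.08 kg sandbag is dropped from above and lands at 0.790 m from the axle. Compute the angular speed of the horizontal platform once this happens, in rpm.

No external torque acts about the axle; L_before = L_after.
I_p = ½(74.9)(1.41)² = 74.45 kg·m².
Added inertia Σmr² = (9.08)(0.790)² = 5.667 kg·m²; I_f = 74.45 + 5.667 = 80.12 kg·m².
ω_f = I_p ω_i / I_f = (74.45)(54.2) / 80.12 = 50.37 rpm.

ω_f ≈ 50.4 rpm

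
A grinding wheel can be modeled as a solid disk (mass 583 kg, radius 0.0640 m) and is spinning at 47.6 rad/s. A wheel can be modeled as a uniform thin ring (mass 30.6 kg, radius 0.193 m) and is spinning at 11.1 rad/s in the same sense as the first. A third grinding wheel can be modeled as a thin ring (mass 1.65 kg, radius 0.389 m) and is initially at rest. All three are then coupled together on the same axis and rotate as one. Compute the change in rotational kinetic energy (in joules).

ΔKE ≈ -488 J

The coupling torques are internal; angular momentum about the shared axis is conserved.
Moments of inertia: I_A = ½(583)(0.0640)² = 1.194 kg·m²; I_B = (30.6)(0.193)² = 1.140 kg·m²; I_C = (1.65)(0.389)² = 0.2497 kg·m².
Taking A's sense as positive: L = (1.194)(47.6) + (1.140)(11.1) = 69.49 kg·m²·rad/s.
Combined I = 1.194 + 1.140 + 0.2497 = 2.583 kg·m².
ω_f = L / I = 69.49 / 2.583 = 26.90 rad/s.
KE_i = ½ΣIω² = 1423 J; KE_f = ½(2.583)(26.90)² = 934.4 J.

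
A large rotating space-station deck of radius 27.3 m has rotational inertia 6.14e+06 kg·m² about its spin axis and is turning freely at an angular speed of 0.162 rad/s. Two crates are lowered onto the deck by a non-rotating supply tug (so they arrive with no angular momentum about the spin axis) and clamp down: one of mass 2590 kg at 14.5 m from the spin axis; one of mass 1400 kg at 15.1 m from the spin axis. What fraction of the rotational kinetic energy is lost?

fraction ≈ 0.123

No external torque acts about the spin axis; L_before = L_after.
Added inertia Σmr² = (2590)(14.5)² + (1400)(15.1)² = 8.638e+05 kg·m²; I_f = 6.140e+06 + 8.638e+05 = 7.004e+06 kg·m².
ω_f = I_p ω_i / I_f = (6.140e+06)(0.162) / 7.004e+06 = 0.1420 rad/s.
KE_i = ½(6.140e+06)(0.1620 rad/s)² = 80570 J; KE_f = ½(7.004e+06)(0.1420)² = 70630 J.
Fraction lost = 0.1233.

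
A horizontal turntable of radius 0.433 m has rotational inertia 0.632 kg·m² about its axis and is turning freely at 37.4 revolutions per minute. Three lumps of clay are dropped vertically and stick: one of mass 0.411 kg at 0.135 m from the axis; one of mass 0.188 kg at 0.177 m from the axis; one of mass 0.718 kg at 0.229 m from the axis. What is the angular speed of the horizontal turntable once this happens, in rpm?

ω_f ≈ 34.6 rpm

The added mass arrives with no angular momentum about the axis, and any external torque about the axis is negligible, so the system's angular momentum is conserved.
Added inertia Σmr² = (0.411)(0.135)² + (0.188)(0.177)² + (0.718)(0.229)² = 0.05103 kg·m²; I_f = 0.6320 + 0.05103 = 0.6830 kg·m².
ω_f = I_p ω_i / I_f = (0.6320)(37.4) / 0.6830 = 34.61 rpm.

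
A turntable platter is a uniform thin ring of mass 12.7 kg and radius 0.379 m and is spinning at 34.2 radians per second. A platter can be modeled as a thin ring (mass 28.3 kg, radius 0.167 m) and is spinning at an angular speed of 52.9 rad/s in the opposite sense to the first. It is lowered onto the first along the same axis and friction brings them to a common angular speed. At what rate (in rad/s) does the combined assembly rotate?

|ω_f| ≈ 7.90 rad/s

No external torque acts about the common axis, so total angular momentum is conserved.
Moments of inertia: I_A = (12.7)(0.379)² = 1.824 kg·m²; I_B = (28.3)(0.167)² = 0.7893 kg·m².
Taking A's sense as positive: L = (1.824)(34.2) − (0.7893)(52.9) = 20.64 kg·m²·rad/s.
Combined I = 1.824 + 0.7893 = 2.613 kg·m².
ω_f = L / I = 20.64 / 2.613 = 7.896 rad/s.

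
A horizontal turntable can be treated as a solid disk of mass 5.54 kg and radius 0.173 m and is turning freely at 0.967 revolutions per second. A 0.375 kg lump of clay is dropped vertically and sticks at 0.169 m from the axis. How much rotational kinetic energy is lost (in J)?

The added mass arrives with no angular momentum about the axis, and any external torque about the axis is negligible, so the system's angular momentum is conserved.
I_p = ½(5.54)(0.173)² = 0.08290 kg·m².
Added inertia Σmr² = (0.375)(0.169)² = 0.01071 kg·m²; I_f = 0.08290 + 0.01071 = 0.09361 kg·m².
ω_f = I_p ω_i / I_f = (0.08290)(0.967) / 0.09361 = 0.8564 rev/s.
KE_i = ½(0.08290)(6.076 rad/s)² = 1.530 J; KE_f = ½(0.09361)(5.381)² = 1.355 J.

energy lost ≈ 0.175 J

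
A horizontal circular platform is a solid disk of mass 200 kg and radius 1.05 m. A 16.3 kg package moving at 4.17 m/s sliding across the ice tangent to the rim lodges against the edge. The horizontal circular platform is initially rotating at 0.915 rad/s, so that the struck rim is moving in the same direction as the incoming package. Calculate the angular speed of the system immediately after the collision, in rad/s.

The axle reaction passes through the central axle and exerts no torque about it; angular momentum about the central axle is conserved through the impact.
I_p = ½(200)(1.05)² = 110.2 kg·m². Taking the sense of the package's angular momentum as positive, L_{package} = m v R = (16.3)(4.17)(1.05) = 71.37 kg·m²/s.
L_i = +I_p ω_p + m v R = +(110.2)(0.915) + 71.37 = 172.2 kg·m²/s.
After sticking, I_f = I_p + m R² = 110.2 + (16.3)(1.05)² = 128.2 kg·m².
ω_f = L_i / I_f = 172.2 / 128.2 = 1.343 rad/s.

|ω_f| ≈ 1.34 rad/s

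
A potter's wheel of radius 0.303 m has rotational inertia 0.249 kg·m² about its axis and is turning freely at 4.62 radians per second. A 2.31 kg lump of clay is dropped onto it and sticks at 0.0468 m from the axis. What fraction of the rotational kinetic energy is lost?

fraction ≈ 0.0199

The added mass arrives with no angular momentum about the axis, and any external torque about the axis is negligible, so the system's angular momentum is conserved.
Added inertia Σmr² = (2.31)(0.0468)² = 0.005059 kg·m²; I_f = 0.2490 + 0.005059 = 0.2541 kg·m².
ω_f = I_p ω_i / I_f = (0.2490)(4.62) / 0.2541 = 4.528 rad/s.
KE_i = ½(0.2490)(4.620 rad/s)² = 2.657 J; KE_f = ½(0.2541)(4.528)² = 2.604 J.
Fraction lost = 0.01991.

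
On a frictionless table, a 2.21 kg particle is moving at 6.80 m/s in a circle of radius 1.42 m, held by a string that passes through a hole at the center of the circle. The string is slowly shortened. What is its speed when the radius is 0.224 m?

v₂ ≈ 43.1 m/s

Central (radial) force ⇒ zero torque about the center ⇒ m v r is constant.
v₂ = v₁ r₁ / r₂ = (6.80)(1.42) / (0.224) = 43.11 m/s.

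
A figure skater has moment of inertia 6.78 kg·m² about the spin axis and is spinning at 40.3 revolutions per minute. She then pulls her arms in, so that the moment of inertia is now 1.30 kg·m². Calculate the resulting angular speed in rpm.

No external torque acts about the spin axis, so angular momentum is conserved.
ω₂ = I₁ω₁ / I₂ = (6.780)(40.3 rpm) / (1.300) = 210.2 rpm.

ω₂ ≈ 210 rpm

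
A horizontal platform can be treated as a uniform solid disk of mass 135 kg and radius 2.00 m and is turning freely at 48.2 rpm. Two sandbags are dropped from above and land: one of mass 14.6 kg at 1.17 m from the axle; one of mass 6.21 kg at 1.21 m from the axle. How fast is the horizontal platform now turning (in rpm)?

The added mass arrives with no angular momentum about the axle, and any external torque about the axle is negligible, so the system's angular momentum is conserved.
I_p = ½(135)(2.00)² = 270.0 kg·m².
Added inertia Σmr² = (14.6)(1.17)² + (6.21)(1.21)² = 29.08 kg·m²; I_f = 270.0 + 29.08 = 299.1 kg·m².
ω_f = I_p ω_i / I_f = (270.0)(48.2) / 299.1 = 43.51 rpm.

ω_f ≈ 43.5 rpm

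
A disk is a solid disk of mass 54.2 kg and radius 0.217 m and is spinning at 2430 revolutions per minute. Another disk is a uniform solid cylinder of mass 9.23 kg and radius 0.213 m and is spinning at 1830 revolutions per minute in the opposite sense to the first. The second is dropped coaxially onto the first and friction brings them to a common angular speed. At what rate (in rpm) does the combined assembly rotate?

|ω_f| ≈ 1830 rpm

No external torque acts about the common axis, so total angular momentum is conserved.
Moments of inertia: I_A = ½(54.2)(0.217)² = 1.276 kg·m²; I_B = ½(9.23)(0.213)² = 0.2094 kg·m².
Taking A's sense as positive: L = (1.276)(2430) − (0.2094)(1830) = 2718 kg·m²·rpm.
Combined I = 1.276 + 0.2094 = 1.485 kg·m².
ω_f = L / I = 2718 / 1.485 = 1830 rpm.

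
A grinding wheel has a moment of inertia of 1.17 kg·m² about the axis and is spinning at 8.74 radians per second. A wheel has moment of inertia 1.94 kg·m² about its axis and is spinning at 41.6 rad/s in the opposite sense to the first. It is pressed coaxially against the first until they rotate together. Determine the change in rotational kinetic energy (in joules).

No external torque acts about the common axis, so total angular momentum is conserved.
Taking A's sense as positive: L = (1.170)(8.74) − (1.940)(41.6) = -70.48 kg·m²·rad/s.
Combined I = 1.170 + 1.940 = 3.110 kg·m².
ω_f = L / I = -70.48 / 3.110 = -22.66 rad/s.
KE_i = ½ΣIω² = 1723 J; KE_f = ½(3.110)(22.66)² = 798.6 J.

ΔKE ≈ -925 J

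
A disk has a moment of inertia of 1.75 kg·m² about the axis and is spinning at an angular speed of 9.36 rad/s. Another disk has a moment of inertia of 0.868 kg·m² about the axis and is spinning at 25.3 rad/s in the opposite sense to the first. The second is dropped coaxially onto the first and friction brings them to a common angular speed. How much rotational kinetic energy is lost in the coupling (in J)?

No external torque acts about the common axis, so total angular momentum is conserved.
Taking A's sense as positive: L = (1.750)(9.36) − (0.8680)(25.3) = -5.580 kg·m²·rad/s.
Combined I = 1.750 + 0.8680 = 2.618 kg·m².
ω_f = L / I = -5.580 / 2.618 = -2.132 rad/s.
KE_i = ½ΣIω² = 354.5 J; KE_f = ½(2.618)(2.132)² = 5.947 J.

ΔKE lost ≈ 349 J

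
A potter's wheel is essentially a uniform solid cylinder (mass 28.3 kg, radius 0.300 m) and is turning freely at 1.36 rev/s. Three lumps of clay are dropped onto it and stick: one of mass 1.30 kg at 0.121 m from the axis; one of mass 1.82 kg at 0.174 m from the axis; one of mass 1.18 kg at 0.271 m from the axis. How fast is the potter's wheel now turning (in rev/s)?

No external torque acts about the axis; L_before = L_after.
I_p = ½(28.3)(0.300)² = 1.274 kg·m².
Added inertia Σmr² = (1.30)(0.121)² + (1.82)(0.174)² + (1.18)(0.271)² = 0.1608 kg·m²; I_f = 1.274 + 0.1608 = 1.434 kg·m².
ω_f = I_p ω_i / I_f = (1.274)(1.36) / 1.434 = 1.208 rev/s.

ω_f ≈ 1.21 rev/s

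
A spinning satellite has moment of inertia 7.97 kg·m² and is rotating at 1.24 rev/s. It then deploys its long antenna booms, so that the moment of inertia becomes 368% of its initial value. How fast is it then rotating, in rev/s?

Angular momentum about the spin axis is conserved since the torque about it is zero.
I₂ = 3.68 × 7.97 = 29.33 kg·m².
ω₂ = I₁ω₁ / I₂ = (7.970)(1.24 rev/s) / (29.33) = 0.3370 rev/s.

ω₂ ≈ 0.337 rev/s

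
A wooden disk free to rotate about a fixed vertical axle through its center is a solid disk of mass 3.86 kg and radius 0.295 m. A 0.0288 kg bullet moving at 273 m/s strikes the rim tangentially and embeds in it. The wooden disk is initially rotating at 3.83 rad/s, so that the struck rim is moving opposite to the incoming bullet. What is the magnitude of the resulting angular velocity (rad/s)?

About the axle the impulsive forces during the collision are internal, so angular momentum about that axis is conserved.
I_p = ½(3.86)(0.295)² = 0.1680 kg·m². Taking the sense of the bullet's angular momentum as positive, L_{bullet} = m v R = (0.0288)(273)(0.295) = 2.319 kg·m²/s.
L_i = −I_p ω_p + m v R = −(0.1680)(3.83) + 2.319 = 1.676 kg·m²/s.
After sticking, I_f = I_p + m R² = 0.1680 + (0.0288)(0.295)² = 0.1705 kg·m².
ω_f = L_i / I_f = 1.676 / 0.1705 = 9.833 rad/s.

|ω_f| ≈ 9.83 rad/s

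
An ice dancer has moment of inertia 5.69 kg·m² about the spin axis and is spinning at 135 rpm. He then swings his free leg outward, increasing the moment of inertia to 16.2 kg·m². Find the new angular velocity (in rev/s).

ω₂ ≈ 0.790 rev/s

No external torque acts about the spin axis, so angular momentum is conserved.
ω₂ = I₁ω₁ / I₂ = (5.690)(135 rpm) / (16.20) = 47.42 rpm = 0.7903 rev/s.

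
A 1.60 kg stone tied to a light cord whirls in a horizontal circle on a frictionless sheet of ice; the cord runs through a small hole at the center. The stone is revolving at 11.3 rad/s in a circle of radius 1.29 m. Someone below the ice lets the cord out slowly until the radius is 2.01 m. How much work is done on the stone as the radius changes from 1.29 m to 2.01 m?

No torque about the axis ⇒ m r₁² ω₁ = m r₂² ω₂.
ω₂ = ω₁ (r₁/r₂)² = (11.3)(1.29/2.01)² = 4.654 rad/s.
W = ΔKE = ½m(v₂² − v₁²) = -99.97 J.

W ≈ -100 J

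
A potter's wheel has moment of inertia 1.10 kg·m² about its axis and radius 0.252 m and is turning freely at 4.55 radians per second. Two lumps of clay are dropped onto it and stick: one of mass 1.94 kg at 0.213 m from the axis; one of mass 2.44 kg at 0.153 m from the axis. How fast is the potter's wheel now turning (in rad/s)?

ω_f ≈ 4.02 rad/s

No external torque acts about the axis; L_before = L_after.
Added inertia Σmr² = (1.94)(0.213)² + (2.44)(0.153)² = 0.1451 kg·m²; I_f = 1.100 + 0.1451 = 1.245 kg·m².
ω_f = I_p ω_i / I_f = (1.100)(4.55) / 1.245 = 4.020 rad/s.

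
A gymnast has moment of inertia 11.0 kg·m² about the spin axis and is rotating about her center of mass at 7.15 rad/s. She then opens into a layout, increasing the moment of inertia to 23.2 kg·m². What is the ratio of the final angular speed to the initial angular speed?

Angular momentum about the spin axis is conserved since the torque about it is zero.
ω₂/ω₁ = I₁/I₂ = 11.00 / 23.20 = 0.4741.

ω₂/ω₁ ≈ 0.474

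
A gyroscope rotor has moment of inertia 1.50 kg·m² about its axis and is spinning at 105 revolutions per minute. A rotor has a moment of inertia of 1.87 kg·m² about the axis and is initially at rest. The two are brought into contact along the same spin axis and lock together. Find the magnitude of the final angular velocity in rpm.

|ω_f| ≈ 46.7 rpm

The coupling torques are internal; angular momentum about the shared axis is conserved.
Taking A's sense as positive: L = (1.500)(105) = 157.5 kg·m²·rpm.
Combined I = 1.500 + 1.870 = 3.370 kg·m².
ω_f = L / I = 157.5 / 3.370 = 46.74 rpm.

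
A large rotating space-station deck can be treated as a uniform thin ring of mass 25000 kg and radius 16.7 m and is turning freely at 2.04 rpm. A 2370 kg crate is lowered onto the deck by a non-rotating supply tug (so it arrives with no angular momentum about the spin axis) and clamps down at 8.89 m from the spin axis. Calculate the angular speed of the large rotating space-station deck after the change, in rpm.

The added mass arrives with no angular momentum about the spin axis, and any external torque about the spin axis is negligible, so the system's angular momentum is conserved.
I_p = (25000)(16.7)² = 6.972e+06 kg·m².
Added inertia Σmr² = (2370)(8.89)² = 1.873e+05 kg·m²; I_f = 6.972e+06 + 1.873e+05 = 7.160e+06 kg·m².
ω_f = I_p ω_i / I_f = (6.972e+06)(2.04) / 7.160e+06 = 1.987 rpm.

ω_f ≈ 1.99 rpm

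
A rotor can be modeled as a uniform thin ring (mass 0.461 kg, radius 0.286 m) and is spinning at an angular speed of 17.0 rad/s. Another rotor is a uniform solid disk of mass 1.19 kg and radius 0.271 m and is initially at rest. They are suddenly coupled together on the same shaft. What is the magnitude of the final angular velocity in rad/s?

No external torque acts about the common axis, so total angular momentum is conserved.
Moments of inertia: I_A = (0.461)(0.286)² = 0.03771 kg·m²; I_B = ½(1.19)(0.271)² = 0.04370 kg·m².
Taking A's sense as positive: L = (0.03771)(17.0) = 0.6410 kg·m²·rad/s.
Combined I = 0.03771 + 0.04370 = 0.08141 kg·m².
ω_f = L / I = 0.6410 / 0.08141 = 7.875 rad/s.

|ω_f| ≈ 7.87 rad/s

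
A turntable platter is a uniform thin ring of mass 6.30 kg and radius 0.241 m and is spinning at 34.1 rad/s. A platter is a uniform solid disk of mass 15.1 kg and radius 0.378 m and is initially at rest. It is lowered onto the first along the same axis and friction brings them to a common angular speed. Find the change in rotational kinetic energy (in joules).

ΔKE ≈ -159 J

No external torque acts about the common axis, so total angular momentum is conserved.
Moments of inertia: I_A = (6.30)(0.241)² = 0.3659 kg·m²; I_B = ½(15.1)(0.378)² = 1.079 kg·m².
Taking A's sense as positive: L = (0.3659)(34.1) = 12.48 kg·m²·rad/s.
Combined I = 0.3659 + 1.079 = 1.445 kg·m².
ω_f = L / I = 12.48 / 1.445 = 8.637 rad/s.
KE_i = ½ΣIω² = 212.7 J; KE_f = ½(1.445)(8.637)² = 53.88 J.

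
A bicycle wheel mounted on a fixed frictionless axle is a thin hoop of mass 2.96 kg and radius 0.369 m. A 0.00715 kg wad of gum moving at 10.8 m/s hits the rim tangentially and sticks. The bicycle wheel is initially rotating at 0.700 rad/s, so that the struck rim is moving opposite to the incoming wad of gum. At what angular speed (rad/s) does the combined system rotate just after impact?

About the axle the impulsive forces during the collision are internal, so angular momentum about that axis is conserved.
I_p = (2.96)(0.369)² = 0.4030 kg·m². Taking the sense of the wad of gum's angular momentum as positive, L_{wad} = m v R = (0.00715)(10.8)(0.369) = 0.02849 kg·m²/s.
L_i = −I_p ω_p + m v R = −(0.4030)(0.700) + 0.02849 = -0.2536 kg·m²/s.
After sticking, I_f = I_p + m R² = 0.4030 + (0.00715)(0.369)² = 0.4040 kg·m².
ω_f = L_i / I_f = -0.2536 / 0.4040 = -0.6278 rad/s.

|ω_f| ≈ 0.628 rad/s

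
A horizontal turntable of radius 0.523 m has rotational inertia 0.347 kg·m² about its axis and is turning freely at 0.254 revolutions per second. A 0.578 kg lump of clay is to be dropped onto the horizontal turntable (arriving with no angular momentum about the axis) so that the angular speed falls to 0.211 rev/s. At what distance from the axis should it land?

The added mass arrives with no angular momentum about the axis, and any external torque about the axis is negligible, so the system's angular momentum is conserved.
I_p ω_i = (I_p + m r²) ω_f ⇒ m r² = I_p(ω_i/ω_f − 1) = 0.3470(0.254/0.211 − 1) = 0.07072 kg·m².
r = √(0.07072/0.578) = 0.3498 m.

r ≈ 0.350 m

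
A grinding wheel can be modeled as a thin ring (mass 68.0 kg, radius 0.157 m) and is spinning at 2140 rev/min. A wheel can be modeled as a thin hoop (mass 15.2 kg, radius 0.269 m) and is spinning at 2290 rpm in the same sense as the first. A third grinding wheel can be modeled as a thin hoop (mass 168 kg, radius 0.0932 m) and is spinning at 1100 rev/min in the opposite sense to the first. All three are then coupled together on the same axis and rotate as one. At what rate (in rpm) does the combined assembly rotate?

|ω_f| ≈ 1060 rpm

The coupling torques are internal; angular momentum about the shared axis is conserved.
Moments of inertia: I_A = (68.0)(0.157)² = 1.676 kg·m²; I_B = (15.2)(0.269)² = 1.100 kg·m²; I_C = (168)(0.0932)² = 1.459 kg·m².
Taking A's sense as positive: L = (1.676)(2140) + (1.100)(2290) − (1.459)(1100) = 4500 kg·m²·rpm.
Combined I = 1.676 + 1.100 + 1.459 = 4.235 kg·m².
ω_f = L / I = 4500 / 4.235 = 1063 rpm.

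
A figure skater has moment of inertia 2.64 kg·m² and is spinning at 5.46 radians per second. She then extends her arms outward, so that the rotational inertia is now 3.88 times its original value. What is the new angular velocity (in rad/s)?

ω₂ ≈ 1.41 rad/s

No external torque acts about the spin axis, so angular momentum is conserved.
I₂ = 3.88 × 2.64 = 10.24 kg·m².
ω₂ = I₁ω₁ / I₂ = (2.640)(5.46 rad/s) / (10.24) = 1.407 rad/s.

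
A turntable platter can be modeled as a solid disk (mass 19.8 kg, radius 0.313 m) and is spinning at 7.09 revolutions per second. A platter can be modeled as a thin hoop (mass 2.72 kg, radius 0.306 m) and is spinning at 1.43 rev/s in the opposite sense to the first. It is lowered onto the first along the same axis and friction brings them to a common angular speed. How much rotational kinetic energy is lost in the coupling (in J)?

The coupling torques are internal; angular momentum about the shared axis is conserved.
Moments of inertia: I_A = ½(19.8)(0.313)² = 0.9699 kg·m²; I_B = (2.72)(0.306)² = 0.2547 kg·m².
Taking A's sense as positive: L = (0.9699)(7.09) − (0.2547)(1.43) = 6.512 kg·m²·rev/s.
Combined I = 0.9699 + 0.2547 = 1.225 kg·m².
ω_f = L / I = 6.512 / 1.225 = 5.318 rev/s.
KE_i = ½ΣIω² = 972.7 J; KE_f = ½(1.225)(33.41)² = 683.6 J.

ΔKE lost ≈ 289 J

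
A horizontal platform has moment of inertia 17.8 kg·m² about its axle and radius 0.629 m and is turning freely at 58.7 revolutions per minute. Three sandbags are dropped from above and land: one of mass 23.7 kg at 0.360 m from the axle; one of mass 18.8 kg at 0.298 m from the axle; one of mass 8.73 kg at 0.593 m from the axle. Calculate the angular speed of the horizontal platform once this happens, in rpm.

ω_f ≈ 40.8 rpm

No external torque acts about the axle; L_before = L_after.
Added inertia Σmr² = (23.7)(0.360)² + (18.8)(0.298)² + (8.73)(0.593)² = 7.811 kg·m²; I_f = 17.80 + 7.811 = 25.61 kg·m².
ω_f = I_p ω_i / I_f = (17.80)(58.7) / 25.61 = 40.80 rpm.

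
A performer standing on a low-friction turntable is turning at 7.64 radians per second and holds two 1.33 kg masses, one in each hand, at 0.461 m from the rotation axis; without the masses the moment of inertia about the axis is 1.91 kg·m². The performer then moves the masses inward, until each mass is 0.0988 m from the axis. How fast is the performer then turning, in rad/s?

ω₂ ≈ 9.77 rad/s

Angular momentum about the spin axis is conserved since the torque about it is zero.
I₁ = 1.91 + 2(1.33)(0.461)² = 2.475 kg·m²; I₂ = 1.91 + 2(1.33)(0.0988)² = 1.936 kg·m².
ω₂ = I₁ω₁ / I₂ = (2.475)(7.64 rad/s) / (1.936) = 9.768 rad/s.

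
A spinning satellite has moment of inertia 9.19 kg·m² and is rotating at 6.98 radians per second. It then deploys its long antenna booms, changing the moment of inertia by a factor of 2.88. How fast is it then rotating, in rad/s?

ω₂ ≈ 2.42 rad/s

Angular momentum about the spin axis is conserved since the torque about it is zero.
I₂ = 2.88 × 9.19 = 26.47 kg·m².
ω₂ = I₁ω₁ / I₂ = (9.190)(6.98 rad/s) / (26.47) = 2.424 rad/s.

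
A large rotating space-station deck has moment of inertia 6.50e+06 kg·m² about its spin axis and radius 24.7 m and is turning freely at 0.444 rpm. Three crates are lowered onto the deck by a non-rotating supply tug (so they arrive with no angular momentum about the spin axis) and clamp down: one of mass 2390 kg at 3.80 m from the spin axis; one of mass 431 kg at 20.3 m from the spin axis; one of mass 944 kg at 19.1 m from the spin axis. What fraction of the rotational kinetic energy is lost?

fraction ≈ 0.0789

The added mass arrives with no angular momentum about the spin axis, and any external torque about the spin axis is negligible, so the system's angular momentum is conserved.
Added inertia Σmr² = (2390)(3.80)² + (431)(20.3)² + (944)(19.1)² = 5.565e+05 kg·m²; I_f = 6.500e+06 + 5.565e+05 = 7.057e+06 kg·m².
ω_f = I_p ω_i / I_f = (6.500e+06)(0.444) / 7.057e+06 = 0.4090 rpm.
KE_i = ½(6.500e+06)(0.04650 rad/s)² = 7026 J; KE_f = ½(7.057e+06)(0.04283)² = 6472 J.
Fraction lost = 0.07886.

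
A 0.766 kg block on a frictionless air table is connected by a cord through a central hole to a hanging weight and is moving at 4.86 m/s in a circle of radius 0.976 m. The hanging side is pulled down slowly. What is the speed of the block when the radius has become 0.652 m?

v₂ ≈ 7.28 m/s

Central (radial) force ⇒ zero torque about the center ⇒ m v r is constant.
v₂ = v₁ r₁ / r₂ = (4.86)(0.976) / (0.652) = 7.275 m/s.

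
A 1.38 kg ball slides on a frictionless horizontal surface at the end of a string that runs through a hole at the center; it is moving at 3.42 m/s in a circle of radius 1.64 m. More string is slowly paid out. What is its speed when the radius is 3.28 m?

The only horizontal force on the mass is along the cord (radial), so it exerts no torque about the hole and angular momentum m v r is conserved.
v₂ = v₁ r₁ / r₂ = (3.42)(1.64) / (3.28) = 1.710 m/s.

v₂ ≈ 1.71 m/s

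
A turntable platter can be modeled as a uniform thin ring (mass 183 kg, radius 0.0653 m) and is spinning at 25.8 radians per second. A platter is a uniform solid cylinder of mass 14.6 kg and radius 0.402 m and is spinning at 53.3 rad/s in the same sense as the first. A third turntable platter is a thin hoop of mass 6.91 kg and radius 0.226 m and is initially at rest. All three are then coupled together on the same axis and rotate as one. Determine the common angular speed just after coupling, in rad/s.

|ω_f| ≈ 35.9 rad/s

No external torque acts about the common axis, so total angular momentum is conserved.
Moments of inertia: I_A = (183)(0.0653)² = 0.7803 kg·m²; I_B = ½(14.6)(0.402)² = 1.180 kg·m²; I_C = (6.91)(0.226)² = 0.3529 kg·m².
Taking A's sense as positive: L = (0.7803)(25.8) + (1.180)(53.3) = 83.01 kg·m²·rad/s.
Combined I = 0.7803 + 1.180 + 0.3529 = 2.313 kg·m².
ω_f = L / I = 83.01 / 2.313 = 35.89 rad/s.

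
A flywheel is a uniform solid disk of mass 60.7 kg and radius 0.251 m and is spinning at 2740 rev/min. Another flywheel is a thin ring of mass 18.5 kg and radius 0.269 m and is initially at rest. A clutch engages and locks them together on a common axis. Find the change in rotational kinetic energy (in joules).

ΔKE ≈ -32400 J

No external torque acts about the common axis, so total angular momentum is conserved.
Moments of inertia: I_A = ½(60.7)(0.251)² = 1.912 kg·m²; I_B = (18.5)(0.269)² = 1.339 kg·m².
Taking A's sense as positive: L = (1.912)(2740) = 5239 kg·m²·rpm.
Combined I = 1.912 + 1.339 = 3.251 kg·m².
ω_f = L / I = 5239 / 3.251 = 1612 rpm.
KE_i = ½ΣIω² = 78710 J; KE_f = ½(3.251)(168.8)² = 46300 J.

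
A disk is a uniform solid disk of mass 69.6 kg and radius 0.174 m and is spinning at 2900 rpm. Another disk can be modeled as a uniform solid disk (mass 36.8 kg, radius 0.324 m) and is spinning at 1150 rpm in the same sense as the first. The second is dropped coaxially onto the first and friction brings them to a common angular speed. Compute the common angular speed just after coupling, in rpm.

No external torque acts about the common axis, so total angular momentum is conserved.
Moments of inertia: I_A = ½(69.6)(0.174)² = 1.054 kg·m²; I_B = ½(36.8)(0.324)² = 1.932 kg·m².
Taking A's sense as positive: L = (1.054)(2900) + (1.932)(1150) = 5277 kg·m²·rpm.
Combined I = 1.054 + 1.932 = 2.985 kg·m².
ω_f = L / I = 5277 / 2.985 = 1768 rpm.

|ω_f| ≈ 1770 rpm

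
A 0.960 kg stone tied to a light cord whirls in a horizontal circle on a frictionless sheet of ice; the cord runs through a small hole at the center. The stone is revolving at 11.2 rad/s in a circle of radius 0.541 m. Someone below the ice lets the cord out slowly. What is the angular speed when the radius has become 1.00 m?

No torque about the axis ⇒ m r₁² ω₁ = m r₂² ω₂.
ω₂ = ω₁ (r₁/r₂)² = (11.2)(0.541/1.00)² = 3.278 rad/s.

ω₂ ≈ 3.28 rad/s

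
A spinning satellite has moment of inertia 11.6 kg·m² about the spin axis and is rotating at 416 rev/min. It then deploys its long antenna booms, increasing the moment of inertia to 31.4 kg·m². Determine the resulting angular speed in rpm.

With no external torque about the axis, L is conserved: I₁ω₁ = I₂ω₂.
ω₂ = I₁ω₁ / I₂ = (11.60)(416 rpm) / (31.40) = 153.7 rpm.

ω₂ ≈ 154 rpm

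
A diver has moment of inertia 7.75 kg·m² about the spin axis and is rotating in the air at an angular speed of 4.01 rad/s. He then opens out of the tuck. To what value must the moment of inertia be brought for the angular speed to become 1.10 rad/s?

With no external torque about the axis, L is conserved: I₁ω₁ = I₂ω₂.
I₂ = I₁ω₁ / ω₂ = (7.75)(4.01) / (1.10) = 28.25 kg·m².

I₂ ≈ 28.3 kg·m²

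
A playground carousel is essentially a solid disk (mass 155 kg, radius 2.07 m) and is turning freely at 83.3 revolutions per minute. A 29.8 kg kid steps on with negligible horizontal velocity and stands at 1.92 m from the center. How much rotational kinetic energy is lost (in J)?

energy lost ≈ 3140 J

The added mass arrives with no angular momentum about the center, and any external torque about the center is negligible, so the system's angular momentum is conserved.
I_p = ½(155)(2.07)² = 332.1 kg·m².
Added inertia Σmr² = (29.8)(1.92)² = 109.9 kg·m²; I_f = 332.1 + 109.9 = 441.9 kg·m².
ω_f = I_p ω_i / I_f = (332.1)(83.3) / 441.9 = 62.59 rpm.
KE_i = ½(332.1)(8.723 rad/s)² = 12630 J; KE_f = ½(441.9)(6.555)² = 9494 J.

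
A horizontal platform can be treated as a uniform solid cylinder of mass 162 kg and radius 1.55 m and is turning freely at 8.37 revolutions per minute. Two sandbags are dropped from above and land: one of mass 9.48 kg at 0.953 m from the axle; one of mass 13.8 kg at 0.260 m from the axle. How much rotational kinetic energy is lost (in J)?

energy lost ≈ 3.49 J

The added mass arrives with no angular momentum about the axle, and any external torque about the axle is negligible, so the system's angular momentum is conserved.
I_p = ½(162)(1.55)² = 194.6 kg·m².
Added inertia Σmr² = (9.48)(0.953)² + (13.8)(0.260)² = 9.543 kg·m²; I_f = 194.6 + 9.543 = 204.1 kg·m².
ω_f = I_p ω_i / I_f = (194.6)(8.37) / 204.1 = 7.979 rpm.
KE_i = ½(194.6)(0.8765 rad/s)² = 74.75 J; KE_f = ½(204.1)(0.8355)² = 71.26 J.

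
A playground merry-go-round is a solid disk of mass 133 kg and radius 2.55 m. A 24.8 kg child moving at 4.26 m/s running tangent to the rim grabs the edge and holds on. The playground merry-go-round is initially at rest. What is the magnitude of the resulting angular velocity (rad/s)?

|ω_f| ≈ 0.454 rad/s

About the axle the impulsive forces during the collision are internal, so angular momentum about that axis is conserved.
I_p = ½(133)(2.55)² = 432.4 kg·m². Taking the sense of the child's angular momentum as positive, L_{child} = m v R = (24.8)(4.26)(2.55) = 269.4 kg·m²/s.
L_i = 0 + 269.4 = 269.4 kg·m²/s.
After sticking, I_f = I_p + m R² = 432.4 + (24.8)(2.55)² = 593.7 kg·m².
ω_f = L_i / I_f = 269.4 / 593.7 = 0.4538 rad/s.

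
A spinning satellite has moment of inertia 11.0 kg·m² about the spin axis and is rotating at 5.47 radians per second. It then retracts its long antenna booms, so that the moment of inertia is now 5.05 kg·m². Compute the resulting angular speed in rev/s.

Angular momentum about the spin axis is conserved since the torque about it is zero.
ω₂ = I₁ω₁ / I₂ = (11.00)(5.47 rad/s) / (5.050) = 11.91 rad/s = 1.896 rev/s.

ω₂ ≈ 1.90 rev/s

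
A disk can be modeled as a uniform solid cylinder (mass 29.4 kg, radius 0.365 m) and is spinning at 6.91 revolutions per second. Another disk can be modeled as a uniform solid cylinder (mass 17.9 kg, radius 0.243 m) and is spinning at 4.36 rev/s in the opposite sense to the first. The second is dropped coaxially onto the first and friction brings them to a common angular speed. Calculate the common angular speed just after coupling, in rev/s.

No external torque acts about the common axis, so total angular momentum is conserved.
Moments of inertia: I_A = ½(29.4)(0.365)² = 1.958 kg·m²; I_B = ½(17.9)(0.243)² = 0.5285 kg·m².
Taking A's sense as positive: L = (1.958)(6.91) − (0.5285)(4.36) = 11.23 kg·m²·rev/s.
Combined I = 1.958 + 0.5285 = 2.487 kg·m².
ω_f = L / I = 11.23 / 2.487 = 4.515 rev/s.

|ω_f| ≈ 4.52 rev/s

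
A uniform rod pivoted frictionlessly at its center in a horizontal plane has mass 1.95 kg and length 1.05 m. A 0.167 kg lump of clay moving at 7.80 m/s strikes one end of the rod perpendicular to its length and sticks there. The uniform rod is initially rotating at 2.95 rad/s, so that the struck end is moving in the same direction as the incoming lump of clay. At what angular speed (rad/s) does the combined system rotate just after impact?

The axle reaction passes through the pivot and exerts no torque about it; angular momentum about the pivot is conserved through the impact.
I_p = (1/12)(1.95)(1.05)² = 0.1792 kg·m². Taking the sense of the lump of clay's angular momentum as positive, L_{lump} = m v R = (0.167)(7.80)(1.05/2) = 0.6839 kg·m²/s.
L_i = +I_p ω_p + m v R = +(0.1792)(2.95) + 0.6839 = 1.212 kg·m²/s.
After sticking, I_f = I_p + m R² = 0.1792 + (0.167)(1.05/2)² = 0.2252 kg·m².
ω_f = L_i / I_f = 1.212 / 0.2252 = 5.384 rad/s.

|ω_f| ≈ 5.38 rad/s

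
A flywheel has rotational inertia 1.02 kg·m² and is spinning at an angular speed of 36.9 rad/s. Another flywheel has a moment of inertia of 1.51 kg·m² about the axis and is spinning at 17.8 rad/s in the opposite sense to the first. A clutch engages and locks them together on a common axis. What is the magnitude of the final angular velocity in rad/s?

|ω_f| ≈ 4.25 rad/s

The coupling torques are internal; angular momentum about the shared axis is conserved.
Taking A's sense as positive: L = (1.020)(36.9) − (1.510)(17.8) = 10.76 kg·m²·rad/s.
Combined I = 1.020 + 1.510 = 2.530 kg·m².
ω_f = L / I = 10.76 / 2.530 = 4.253 rad/s.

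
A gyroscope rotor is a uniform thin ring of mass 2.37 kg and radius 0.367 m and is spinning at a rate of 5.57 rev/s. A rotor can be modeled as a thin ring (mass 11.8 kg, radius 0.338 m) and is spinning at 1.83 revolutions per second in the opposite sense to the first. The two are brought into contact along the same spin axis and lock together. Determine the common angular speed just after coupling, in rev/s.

No external torque acts about the common axis, so total angular momentum is conserved.
Moments of inertia: I_A = (2.37)(0.367)² = 0.3192 kg·m²; I_B = (11.8)(0.338)² = 1.348 kg·m².
Taking A's sense as positive: L = (0.3192)(5.57) − (1.348)(1.83) = -0.6890 kg·m²·rev/s.
Combined I = 0.3192 + 1.348 = 1.667 kg·m².
ω_f = L / I = -0.6890 / 1.667 = -0.4132 rev/s.

|ω_f| ≈ 0.413 rev/s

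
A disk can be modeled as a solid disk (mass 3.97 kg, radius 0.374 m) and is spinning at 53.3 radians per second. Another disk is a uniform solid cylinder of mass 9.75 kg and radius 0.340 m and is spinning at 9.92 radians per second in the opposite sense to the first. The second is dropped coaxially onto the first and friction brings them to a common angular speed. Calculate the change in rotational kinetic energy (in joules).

ΔKE ≈ -372 J

The coupling torques are internal; angular momentum about the shared axis is conserved.
Moments of inertia: I_A = ½(3.97)(0.374)² = 0.2777 kg·m²; I_B = ½(9.75)(0.340)² = 0.5636 kg·m².
Taking A's sense as positive: L = (0.2777)(53.3) − (0.5636)(9.92) = 9.209 kg·m²·rad/s.
Combined I = 0.2777 + 0.5636 = 0.8412 kg·m².
ω_f = L / I = 9.209 / 0.8412 = 10.95 rad/s.
KE_i = ½ΣIω² = 422.1 J; KE_f = ½(0.8412)(10.95)² = 50.40 J.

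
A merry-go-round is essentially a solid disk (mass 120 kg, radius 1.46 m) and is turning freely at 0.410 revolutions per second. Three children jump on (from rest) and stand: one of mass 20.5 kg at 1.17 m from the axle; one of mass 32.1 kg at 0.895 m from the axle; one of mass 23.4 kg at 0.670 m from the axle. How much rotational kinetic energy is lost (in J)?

No external torque acts about the axle; L_before = L_after.
I_p = ½(120)(1.46)² = 127.9 kg·m².
Added inertia Σmr² = (20.5)(1.17)² + (32.1)(0.895)² + (23.4)(0.670)² = 64.28 kg·m²; I_f = 127.9 + 64.28 = 192.2 kg·m².
ω_f = I_p ω_i / I_f = (127.9)(0.410) / 192.2 = 0.2729 rev/s.
KE_i = ½(127.9)(2.576 rad/s)² = 424.4 J; KE_f = ½(192.2)(1.714)² = 282.4 J.

energy lost ≈ 142 J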